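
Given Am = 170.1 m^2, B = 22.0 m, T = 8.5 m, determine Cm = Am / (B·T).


Formula: Cm = Am / (B * T)
Step 1 — B * T = 22.0 * 8.5 = 187.0 m^2
Step 2 — Cm = 170.1 / 187.0 ≈ 0.90963 (5 s.f.)

0.90963


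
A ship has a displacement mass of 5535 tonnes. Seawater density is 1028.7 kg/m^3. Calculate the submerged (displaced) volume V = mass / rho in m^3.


Formula: V = mass / rho
Step 1 — convert tonnes to kg: 5535 t * 1000 = 5535000 kg
Step 2 — V = 5535000 / 1028.7 ≈ 5380.6 m^3 (5 s.f.)

5380.6 m^3


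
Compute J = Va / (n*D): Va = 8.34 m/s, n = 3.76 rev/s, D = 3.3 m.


Formula: J = Va / (n * D)
Step 1 — n * D = 3.76 * 3.3 = 12.408
Step 2 — J = 8.34 / 12.408 ≈ 0.67215 (5 s.f.)

0.67215


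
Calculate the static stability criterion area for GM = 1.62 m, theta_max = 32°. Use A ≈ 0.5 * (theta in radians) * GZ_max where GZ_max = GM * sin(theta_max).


Formula: GZ_max = GM * sin(theta); Area = 0.5 * theta_rad * GZ_max
Step 1 — GZ_max = 1.62 * sin(32°) = 1.62 * 0.529919 = 0.858469 m
Step 2 — theta_rad = 32 * pi/180 = 0.558505 rad
Step 3 — Area = 0.5 * 0.558505 * 0.858469 ≈ 0.23973 m·rad (5 s.f.)

0.23973 m·rad


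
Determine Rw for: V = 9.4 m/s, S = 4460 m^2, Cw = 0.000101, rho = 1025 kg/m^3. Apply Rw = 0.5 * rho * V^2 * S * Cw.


Formula: Rw = 0.5 * rho * V^2 * S * Cw
Step 1 — V^2 = 9.4^2 = 88.36
Step 2 — 0.5 * rho * V^2 = 0.5 * 1025 * 88.36 = 45284.5
Step 3 — Rw = 45284.5 * 4460 * 0.000101 ≈ 20399 N (5 s.f.)

20399 N


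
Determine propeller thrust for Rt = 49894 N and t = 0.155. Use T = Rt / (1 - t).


Formula: T = Rt / (1 - t)
Step 1 — (1 - t) = 1 - 0.155 = 0.845
Step 2 — T = 49894 / 0.845 ≈ 59046 N (5 s.f.)

59046 N


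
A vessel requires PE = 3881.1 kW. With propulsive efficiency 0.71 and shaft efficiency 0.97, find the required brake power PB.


Formula: PB = PE / (eta_D * eta_S)
Step 1 — combined efficiency = eta_D * eta_S = 0.71 * 0.97 = 0.6887
Step 2 — PB = 3881.1 / 0.6887 ≈ 5635.4 kW (5 s.f.)

5635.4 kW


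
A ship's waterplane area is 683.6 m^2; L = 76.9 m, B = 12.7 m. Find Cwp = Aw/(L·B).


Formula: Cwp = Aw / (L * B)
Step 1 — L * B = 76.9 * 12.7 = 976.63 m^2
Step 2 — Cwp = 683.6 / 976.63 ≈ 0.69996 (5 s.f.)

0.69996


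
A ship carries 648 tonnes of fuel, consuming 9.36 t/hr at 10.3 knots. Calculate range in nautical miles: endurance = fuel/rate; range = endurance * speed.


Formula: endurance = fuel / rate; range = endurance * speed
Step 1 — endurance = 648 / 9.36 = 69.2308 hours
Step 2 — range = 69.2308 * 10.3 ≈ 713.08 nautical miles (5 s.f.)

713.08 NM


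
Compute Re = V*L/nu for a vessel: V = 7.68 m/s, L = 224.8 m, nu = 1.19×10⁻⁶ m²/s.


Formula: Re = V * L / nu
Step 1 — V * L = 7.68 * 224.8 = 1726.464 m^2/s
Step 2 — Re = 1726.464 / 1.19e-6 = 1.45e+09

1.45e+09


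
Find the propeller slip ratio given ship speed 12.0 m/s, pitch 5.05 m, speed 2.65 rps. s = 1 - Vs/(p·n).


Formula: s = 1 - Vs / (p * n)
Step 1 — p * n = 5.05 * 2.65 = 13.3825
Step 2 — Vs / (p*n) = 12.0 / 13.3825 = 0.896693 (6 d.p.)
Step 3 — s = 1 - 0.896693 = 0.103307

0.103307


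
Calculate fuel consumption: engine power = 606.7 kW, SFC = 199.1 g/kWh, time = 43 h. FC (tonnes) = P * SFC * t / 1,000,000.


Formula: FC (tonnes) = P * SFC * t / 1,000,000
Step 1 — P * SFC * t = 606.7 * 199.1 * 43 = 5194140.71 g
Step 2 — FC (tonnes) = 5194140.71 / 1,000,000 ≈ 5.1941 tonnes (5 s.f.)

5.1941 tonnes


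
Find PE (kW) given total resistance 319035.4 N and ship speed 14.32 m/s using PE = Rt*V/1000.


Formula: PE = Rt * V / 1000 (kW)
Step 1 — PE (W) = 319035.4 * 14.32 = 4568586.928 W
Step 2 — PE (kW) = 4568586.928 / 1000 ≈ 4568.6 kW (5 s.f.)

4568.6 kW


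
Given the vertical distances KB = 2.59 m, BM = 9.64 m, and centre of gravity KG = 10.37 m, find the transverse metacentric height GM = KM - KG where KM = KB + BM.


Formula: GM = KB + BM - KG
Step 1 — KM = KB + BM = 2.59 + 9.64 = 12.23 m
Step 2 — GM = KM - KG = 12.23 - 10.37 = 1.86 m

1.86 m


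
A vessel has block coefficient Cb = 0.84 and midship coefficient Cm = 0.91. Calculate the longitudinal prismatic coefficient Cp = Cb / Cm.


Formula: Cp = Cb / Cm
Substituting: Cp = 0.84 / 0.91
Result: Cp ≈ 0.92308 (5 s.f.)

0.92308


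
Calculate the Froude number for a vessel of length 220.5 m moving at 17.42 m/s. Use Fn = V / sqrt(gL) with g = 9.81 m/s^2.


Formula: Fn = V / sqrt(g * L)
Step 1 — g * L = 9.81 * 220.5 = 2163.105
Step 2 — sqrt(g * L) = sqrt(2163.105) = 46.509193
Step 3 — Fn = 17.42 / 46.509193 ≈ 0.37455 (5 s.f.)

0.37455


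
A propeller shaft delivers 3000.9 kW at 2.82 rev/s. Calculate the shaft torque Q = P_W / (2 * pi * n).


Formula: Q = P_W / (2 * pi * n)
Step 1 — P_W = 3000.9 kW * 1000 = 3000900.0 W
Step 2 — 2 * pi * n = 2 * pi * 2.82 = 17.718583
Step 3 — Q = 3000900.0 / 17.718583 ≈ 169360 N·m (5 s.f.)

169360 N·m


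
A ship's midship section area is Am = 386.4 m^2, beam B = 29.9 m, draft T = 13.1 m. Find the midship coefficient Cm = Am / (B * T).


Formula: Cm = Am / (B * T)
Step 1 — B * T = 29.9 * 13.1 = 391.69 m^2
Step 2 — Cm = 386.4 / 391.69 ≈ 0.98649 (5 s.f.)

0.98649


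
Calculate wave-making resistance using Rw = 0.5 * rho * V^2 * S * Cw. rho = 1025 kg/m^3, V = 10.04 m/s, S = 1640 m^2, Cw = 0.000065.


Formula: Rw = 0.5 * rho * V^2 * S * Cw
Step 1 — V^2 = 10.04^2 = 100.8016
Step 2 — 0.5 * rho * V^2 = 0.5 * 1025 * 100.8016 = 51660.82
Step 3 — Rw = 51660.82 * 1640 * 0.000065 ≈ 5507.0 N (5 s.f.)

5507.0 N


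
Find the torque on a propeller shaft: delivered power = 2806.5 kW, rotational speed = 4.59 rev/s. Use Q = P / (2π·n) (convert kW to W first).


Formula: Q = P_W / (2 * pi * n)
Step 1 — P_W = 2806.5 kW * 1000 = 2806500.0 W
Step 2 — 2 * pi * n = 2 * pi * 4.59 = 28.839821
Step 3 — Q = 2806500.0 / 28.839821 ≈ 97313 N·m (5 s.f.)

97313 N·m


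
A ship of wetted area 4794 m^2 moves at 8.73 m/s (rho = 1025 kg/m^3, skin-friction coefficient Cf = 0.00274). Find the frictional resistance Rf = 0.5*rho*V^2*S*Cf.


Formula: Rf = 0.5 * rho * V^2 * S * Cf
Step 1 — V^2 = 8.73^2 = 76.2129
Step 2 — 0.5 * rho * V^2 = 0.5 * 1025 * 76.2129 = 39059.11125
Step 3 — Rf = 39059.11125 * 4794 * 0.00274 ≈ 513060 N (5 s.f.)

513060 N


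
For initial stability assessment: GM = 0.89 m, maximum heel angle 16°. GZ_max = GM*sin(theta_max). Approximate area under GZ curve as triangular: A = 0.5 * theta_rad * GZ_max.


Formula: GZ_max = GM * sin(theta); Area = 0.5 * theta_rad * GZ_max
Step 1 — GZ_max = 0.89 * sin(16°) = 0.89 * 0.275637 = 0.245317 m
Step 2 — theta_rad = 16 * pi/180 = 0.279253 rad
Step 3 — Area = 0.5 * 0.279253 * 0.245317 ≈ 0.034253 m·rad (5 s.f.)

0.034253 m·rad


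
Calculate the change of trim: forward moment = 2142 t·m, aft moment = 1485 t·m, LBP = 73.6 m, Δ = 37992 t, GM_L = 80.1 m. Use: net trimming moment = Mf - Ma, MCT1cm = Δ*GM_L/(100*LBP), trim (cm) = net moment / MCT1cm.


Formula: net trimming moment = Mf - Ma; MCT1cm = Δ*GM_L/(100*LBP); trim = net moment / MCT1cm
Step 1 — net trimming moment = 2142 - 1485 = 657 t·m
Step 2 — MCT1cm = 37992 * 80.1 / (100 * 73.6) = 413.4727 t·m/cm
Step 3 — trim = 657 / 413.4727 ≈ 1.5890 cm (5 s.f.)

1.5890 cm


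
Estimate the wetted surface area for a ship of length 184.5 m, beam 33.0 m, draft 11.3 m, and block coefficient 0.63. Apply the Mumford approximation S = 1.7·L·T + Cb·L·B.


Formula: S = 1.7*L*T + V/T with V = Cb*L*B*T, i.e. S = L * (1.7*T + Cb*B)
Step 1 — 1.7*T = 1.7 * 11.3 = 19.21 m
Step 2 — Cb*B = 0.63 * 33.0 = 20.79 m
Step 3 — 1.7*T + Cb*B = 19.21 + 20.79 = 40.0 m
Step 4 — S = 184.5 * 40.0 ≈ 7380.0 m^2 (5 s.f.)

7380.0 m^2


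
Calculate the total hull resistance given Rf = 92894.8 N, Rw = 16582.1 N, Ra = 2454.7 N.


Formula: Rt = Rf + Rw + Ra
Substituting: Rt = 92894.8 + 16582.1 + 2454.7
Result: Rt = 111931.6 N

111931.6 N


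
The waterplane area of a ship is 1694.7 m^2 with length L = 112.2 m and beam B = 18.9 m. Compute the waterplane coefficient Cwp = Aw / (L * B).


Formula: Cwp = Aw / (L * B)
Step 1 — L * B = 112.2 * 18.9 = 2120.58 m^2
Step 2 — Cwp = 1694.7 / 2120.58 ≈ 0.79917 (5 s.f.)

0.79917


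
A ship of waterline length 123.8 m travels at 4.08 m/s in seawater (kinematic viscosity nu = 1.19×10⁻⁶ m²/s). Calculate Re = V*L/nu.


Formula: Re = V * L / nu
Step 1 — V * L = 4.08 * 123.8 = 505.104 m^2/s
Step 2 — Re = 505.104 / 1.19e-6 = 4.24e+08

4.24e+08


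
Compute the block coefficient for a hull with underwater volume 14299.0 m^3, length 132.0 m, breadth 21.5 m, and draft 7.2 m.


Formula: Cb = V / (L * B * T)
Step 1 — L * B * T = 132.0 * 21.5 * 7.2 = 20433.6 m^3
Step 2 — Cb = 14299.0 / 20433.6 ≈ 0.69978 (5 s.f.)

0.69978


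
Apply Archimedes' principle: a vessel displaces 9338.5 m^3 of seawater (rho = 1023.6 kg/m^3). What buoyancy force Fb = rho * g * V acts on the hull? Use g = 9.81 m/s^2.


Formula: Fb = rho * g * V
Substituting: Fb = 1023.6 * 9.81 * 9338.5
Intermediate: 1023.6 * 9.81 = 10041.516
Result: Fb = 10041.516 * 9338.5 ≈ 93773000 N (5 s.f.)

93773000 N


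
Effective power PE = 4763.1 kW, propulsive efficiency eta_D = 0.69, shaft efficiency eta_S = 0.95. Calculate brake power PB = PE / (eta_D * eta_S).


Formula: PB = PE / (eta_D * eta_S)
Step 1 — combined efficiency = eta_D * eta_S = 0.69 * 0.95 = 0.6555
Step 2 — PB = 4763.1 / 0.6555 ≈ 7266.4 kW (5 s.f.)

7266.4 kW


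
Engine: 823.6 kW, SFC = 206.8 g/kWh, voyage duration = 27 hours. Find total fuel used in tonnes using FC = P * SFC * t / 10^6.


Formula: FC (tonnes) = P * SFC * t / 1,000,000
Step 1 — P * SFC * t = 823.6 * 206.8 * 27 = 4598652.96 g
Step 2 — FC (tonnes) = 4598652.96 / 1,000,000 ≈ 4.5987 tonnes (5 s.f.)

4.5987 tonnes


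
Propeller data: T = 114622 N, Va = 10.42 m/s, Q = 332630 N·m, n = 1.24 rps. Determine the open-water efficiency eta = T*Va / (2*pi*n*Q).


Formula: eta = T * Va / (2 * pi * n * Q)
Step 1 — numerator = T * Va = 114622 * 10.42 = 1194361.24
Step 2 — 2 * pi * n = 2 * pi * 1.24 = 7.79115
Step 3 — denominator = 7.79115 * 332630 = 2591570.22
Step 4 — eta = 1194361.24 / 2591570.22 ≈ 0.46086 (5 s.f.)

0.46086


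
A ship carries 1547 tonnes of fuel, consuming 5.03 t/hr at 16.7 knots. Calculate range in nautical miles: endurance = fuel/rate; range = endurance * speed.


Formula: endurance = fuel / rate; range = endurance * speed
Step 1 — endurance = 1547 / 5.03 = 307.5547 hours
Step 2 — range = 307.5547 * 16.7 ≈ 5136.2 nautical miles (5 s.f.)

5136.2 NM


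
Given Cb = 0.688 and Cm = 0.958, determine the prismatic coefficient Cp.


Formula: Cp = Cb / Cm
Substituting: Cp = 0.688 / 0.958
Result: Cp ≈ 0.71816 (5 s.f.)

0.71816


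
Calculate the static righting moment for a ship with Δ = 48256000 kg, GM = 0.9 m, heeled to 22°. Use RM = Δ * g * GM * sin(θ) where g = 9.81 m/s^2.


Formula: GZ = GM * sin(theta); RM = disp * g * GZ
Step 1 — GZ = 0.9 * sin(22°) = 0.9 * 0.374607 = 0.337146 m
Step 2 — RM = 48256000 * 9.81 * 0.337146 ≈ 159600000 N·m (5 s.f.)

159600000 N·m


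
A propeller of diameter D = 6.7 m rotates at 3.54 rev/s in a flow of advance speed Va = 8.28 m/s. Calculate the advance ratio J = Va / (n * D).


Formula: J = Va / (n * D)
Step 1 — n * D = 3.54 * 6.7 = 23.718
Step 2 — J = 8.28 / 23.718 ≈ 0.34910 (5 s.f.)

0.34910


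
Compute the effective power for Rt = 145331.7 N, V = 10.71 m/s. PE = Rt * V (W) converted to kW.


Formula: PE = Rt * V / 1000 (kW)
Step 1 — PE (W) = 145331.7 * 10.71 = 1556502.507 W
Step 2 — PE (kW) = 1556502.507 / 1000 ≈ 1556.5 kW (5 s.f.)

1556.5 kW


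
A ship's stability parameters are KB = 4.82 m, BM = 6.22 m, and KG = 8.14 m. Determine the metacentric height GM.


Formula: GM = KB + BM - KG
Step 1 — KM = KB + BM = 4.82 + 6.22 = 11.04 m
Step 2 — GM = KM - KG = 11.04 - 8.14 = 2.9 m

2.9 m


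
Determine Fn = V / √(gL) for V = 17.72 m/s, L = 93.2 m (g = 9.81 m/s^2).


Formula: Fn = V / sqrt(g * L)
Step 1 — g * L = 9.81 * 93.2 = 914.292
Step 2 — sqrt(g * L) = sqrt(914.292) = 30.237262
Step 3 — Fn = 17.72 / 30.237262 ≈ 0.58603 (5 s.f.)

0.58603


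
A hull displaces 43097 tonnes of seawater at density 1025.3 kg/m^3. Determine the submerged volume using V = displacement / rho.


Formula: V = mass / rho
Step 1 — convert tonnes to kg: 43097 t * 1000 = 43097000 kg
Step 2 — V = 43097000 / 1025.3 ≈ 42034 m^3 (5 s.f.)

42034 m^3


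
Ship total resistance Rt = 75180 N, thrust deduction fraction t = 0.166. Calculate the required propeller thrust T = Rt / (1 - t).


Formula: T = Rt / (1 - t)
Step 1 — (1 - t) = 1 - 0.166 = 0.834
Step 2 — T = 75180 / 0.834 ≈ 90144 N (5 s.f.)

90144 N


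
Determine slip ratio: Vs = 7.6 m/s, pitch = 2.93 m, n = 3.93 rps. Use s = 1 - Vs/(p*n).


Formula: s = 1 - Vs / (p * n)
Step 1 — p * n = 2.93 * 3.93 = 11.5149
Step 2 — Vs / (p*n) = 7.6 / 11.5149 = 0.660014 (6 d.p.)
Step 3 — s = 1 - 0.660014 = 0.339986

0.339986


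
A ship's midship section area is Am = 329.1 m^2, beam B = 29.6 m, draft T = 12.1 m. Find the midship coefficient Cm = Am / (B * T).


Formula: Cm = Am / (B * T)
Step 1 — B * T = 29.6 * 12.1 = 358.16 m^2
Step 2 — Cm = 329.1 / 358.16 ≈ 0.91886 (5 s.f.)

0.91886


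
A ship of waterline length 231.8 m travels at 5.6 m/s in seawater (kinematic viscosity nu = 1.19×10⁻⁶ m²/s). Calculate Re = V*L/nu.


Formula: Re = V * L / nu
Step 1 — V * L = 5.6 * 231.8 = 1298.08 m^2/s
Step 2 — Re = 1298.08 / 1.19e-6 = 1.09e+09

1.09e+09


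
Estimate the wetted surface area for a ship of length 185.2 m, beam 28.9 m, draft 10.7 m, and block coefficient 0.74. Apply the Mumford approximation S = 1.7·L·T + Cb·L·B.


Formula: S = 1.7*L*T + V/T with V = Cb*L*B*T, i.e. S = L * (1.7*T + Cb*B)
Step 1 — 1.7*T = 1.7 * 10.7 = 18.19 m
Step 2 — Cb*B = 0.74 * 28.9 = 21.386 m
Step 3 — 1.7*T + Cb*B = 18.19 + 21.386 = 39.576 m
Step 4 — S = 185.2 * 39.576 ≈ 7329.5 m^2 (5 s.f.)

7329.5 m^2


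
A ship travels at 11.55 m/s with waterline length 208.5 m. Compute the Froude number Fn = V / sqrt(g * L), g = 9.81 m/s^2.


Formula: Fn = V / sqrt(g * L)
Step 1 — g * L = 9.81 * 208.5 = 2045.385
Step 2 — sqrt(g * L) = sqrt(2045.385) = 45.225933
Step 3 — Fn = 11.55 / 45.225933 ≈ 0.25538 (5 s.f.)

0.25538


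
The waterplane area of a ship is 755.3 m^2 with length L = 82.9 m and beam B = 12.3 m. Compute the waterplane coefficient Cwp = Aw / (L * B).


Formula: Cwp = Aw / (L * B)
Step 1 — L * B = 82.9 * 12.3 = 1019.67 m^2
Step 2 — Cwp = 755.3 / 1019.67 ≈ 0.74073 (5 s.f.)

0.74073


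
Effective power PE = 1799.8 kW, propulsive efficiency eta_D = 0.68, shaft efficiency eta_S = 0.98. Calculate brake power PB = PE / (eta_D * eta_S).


Formula: PB = PE / (eta_D * eta_S)
Step 1 — combined efficiency = eta_D * eta_S = 0.68 * 0.98 = 0.6664
Step 2 — PB = 1799.8 / 0.6664 ≈ 2700.8 kW (5 s.f.)

2700.8 kW


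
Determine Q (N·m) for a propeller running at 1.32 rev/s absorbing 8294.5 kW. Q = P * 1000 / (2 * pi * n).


Formula: Q = P_W / (2 * pi * n)
Step 1 — P_W = 8294.5 kW * 1000 = 8294500.0 W
Step 2 — 2 * pi * n = 2 * pi * 1.32 = 8.293805
Step 3 — Q = 8294500.0 / 8.293805 ≈ 1000100 N·m (5 s.f.)

1000100 N·m


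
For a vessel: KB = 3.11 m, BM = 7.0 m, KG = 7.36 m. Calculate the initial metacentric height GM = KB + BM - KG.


Formula: GM = KB + BM - KG
Step 1 — KM = KB + BM = 3.11 + 7.0 = 10.11 m
Step 2 — GM = KM - KG = 10.11 - 7.36 = 2.75 m

2.75 m


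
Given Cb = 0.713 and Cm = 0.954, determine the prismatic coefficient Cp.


Formula: Cp = Cb / Cm
Substituting: Cp = 0.713 / 0.954
Result: Cp ≈ 0.74738 (5 s.f.)

0.74738


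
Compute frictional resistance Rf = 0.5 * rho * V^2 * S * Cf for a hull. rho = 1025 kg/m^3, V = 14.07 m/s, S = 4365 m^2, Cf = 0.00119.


Formula: Rf = 0.5 * rho * V^2 * S * Cf
Step 1 — V^2 = 14.07^2 = 197.9649
Step 2 — 0.5 * rho * V^2 = 0.5 * 1025 * 197.9649 = 101457.01125
Step 3 — Rf = 101457.01125 * 4365 * 0.00119 ≈ 527000 N (5 s.f.)

527000 N


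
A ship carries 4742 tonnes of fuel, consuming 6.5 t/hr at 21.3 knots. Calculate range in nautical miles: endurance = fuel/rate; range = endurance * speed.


Formula: endurance = fuel / rate; range = endurance * speed
Step 1 — endurance = 4742 / 6.5 = 729.5385 hours
Step 2 — range = 729.5385 * 21.3 ≈ 15539 nautical miles (5 s.f.)

15539 NM


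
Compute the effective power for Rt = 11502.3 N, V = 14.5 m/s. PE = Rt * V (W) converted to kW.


Formula: PE = Rt * V / 1000 (kW)
Step 1 — PE (W) = 11502.3 * 14.5 = 166783.35 W
Step 2 — PE (kW) = 166783.35 / 1000 ≈ 166.78 kW (5 s.f.)

166.78 kW


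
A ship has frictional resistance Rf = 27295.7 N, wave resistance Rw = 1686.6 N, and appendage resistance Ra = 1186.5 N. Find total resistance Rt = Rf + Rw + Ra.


Formula: Rt = Rf + Rw + Ra
Substituting: Rt = 27295.7 + 1686.6 + 1186.5
Result: Rt = 30168.8 N

30168.8 N


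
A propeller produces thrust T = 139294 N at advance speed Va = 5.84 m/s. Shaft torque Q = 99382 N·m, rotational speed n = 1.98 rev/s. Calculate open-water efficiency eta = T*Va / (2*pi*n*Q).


Formula: eta = T * Va / (2 * pi * n * Q)
Step 1 — numerator = T * Va = 139294 * 5.84 = 813476.96
Step 2 — 2 * pi * n = 2 * pi * 1.98 = 12.440707
Step 3 — denominator = 12.440707 * 99382 = 1236382.34
Step 4 — eta = 813476.96 / 1236382.34 ≈ 0.65795 (5 s.f.)

0.65795


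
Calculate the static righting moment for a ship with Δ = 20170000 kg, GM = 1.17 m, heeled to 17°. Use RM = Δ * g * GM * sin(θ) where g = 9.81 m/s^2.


Formula: GZ = GM * sin(theta); RM = disp * g * GZ
Step 1 — GZ = 1.17 * sin(17°) = 1.17 * 0.292372 = 0.342075 m
Step 2 — RM = 20170000 * 9.81 * 0.342075 ≈ 67686000 N·m (5 s.f.)

67686000 N·m


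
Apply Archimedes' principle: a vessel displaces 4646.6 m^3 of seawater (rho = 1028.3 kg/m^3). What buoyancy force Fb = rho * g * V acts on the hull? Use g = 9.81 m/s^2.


Formula: Fb = rho * g * V
Substituting: Fb = 1028.3 * 9.81 * 4646.6
Intermediate: 1028.3 * 9.81 = 10087.623
Result: Fb = 10087.623 * 4646.6 ≈ 46873000 N (5 s.f.)

46873000 N


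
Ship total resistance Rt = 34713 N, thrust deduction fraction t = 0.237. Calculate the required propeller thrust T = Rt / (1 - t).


Formula: T = Rt / (1 - t)
Step 1 — (1 - t) = 1 - 0.237 = 0.763
Step 2 — T = 34713 / 0.763 ≈ 45495 N (5 s.f.)

45495 N


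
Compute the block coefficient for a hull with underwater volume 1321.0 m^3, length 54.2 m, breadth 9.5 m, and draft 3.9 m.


Formula: Cb = V / (L * B * T)
Step 1 — L * B * T = 54.2 * 9.5 * 3.9 = 2008.11 m^3
Step 2 — Cb = 1321.0 / 2008.11 ≈ 0.65783 (5 s.f.)

0.65783


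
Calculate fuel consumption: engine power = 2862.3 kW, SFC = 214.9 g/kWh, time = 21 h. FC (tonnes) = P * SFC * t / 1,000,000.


Formula: FC (tonnes) = P * SFC * t / 1,000,000
Step 1 — P * SFC * t = 2862.3 * 214.9 * 21 = 12917273.67 g
Step 2 — FC (tonnes) = 12917273.67 / 1,000,000 ≈ 12.917 tonnes (5 s.f.)

12.917 tonnes


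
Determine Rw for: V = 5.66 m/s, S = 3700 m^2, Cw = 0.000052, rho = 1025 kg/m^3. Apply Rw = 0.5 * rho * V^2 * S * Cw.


Formula: Rw = 0.5 * rho * V^2 * S * Cw
Step 1 — V^2 = 5.66^2 = 32.0356
Step 2 — 0.5 * rho * V^2 = 0.5 * 1025 * 32.0356 = 16418.245
Step 3 — Rw = 16418.245 * 3700 * 0.000052 ≈ 3158.9 N (5 s.f.)

3158.9 N


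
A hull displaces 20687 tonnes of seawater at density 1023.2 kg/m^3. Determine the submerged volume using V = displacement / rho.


Formula: V = mass / rho
Step 1 — convert tonnes to kg: 20687 t * 1000 = 20687000 kg
Step 2 — V = 20687000 / 1023.2 ≈ 20218 m^3 (5 s.f.)

20218 m^3


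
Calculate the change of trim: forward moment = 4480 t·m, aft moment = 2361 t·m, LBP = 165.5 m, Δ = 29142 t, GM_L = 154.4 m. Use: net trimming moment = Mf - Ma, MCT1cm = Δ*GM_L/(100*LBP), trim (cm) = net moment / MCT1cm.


Formula: net trimming moment = Mf - Ma; MCT1cm = Δ*GM_L/(100*LBP); trim = net moment / MCT1cm
Step 1 — net trimming moment = 4480 - 2361 = 2119 t·m
Step 2 — MCT1cm = 29142 * 154.4 / (100 * 165.5) = 271.8746 t·m/cm
Step 3 — trim = 2119 / 271.8746 ≈ 7.7940 cm (5 s.f.)

7.7940 cm


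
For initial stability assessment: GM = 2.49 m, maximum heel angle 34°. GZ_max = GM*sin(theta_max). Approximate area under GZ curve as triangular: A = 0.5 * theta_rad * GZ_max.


Formula: GZ_max = GM * sin(theta); Area = 0.5 * theta_rad * GZ_max
Step 1 — GZ_max = 2.49 * sin(34°) = 2.49 * 0.559193 = 1.392391 m
Step 2 — theta_rad = 34 * pi/180 = 0.593412 rad
Step 3 — Area = 0.5 * 0.593412 * 1.392391 ≈ 0.41313 m·rad (5 s.f.)

0.41313 m·rad


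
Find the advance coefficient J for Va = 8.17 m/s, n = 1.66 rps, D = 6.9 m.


Formula: J = Va / (n * D)
Step 1 — n * D = 1.66 * 6.9 = 11.454
Step 2 — J = 8.17 / 11.454 ≈ 0.71329 (5 s.f.)

0.71329


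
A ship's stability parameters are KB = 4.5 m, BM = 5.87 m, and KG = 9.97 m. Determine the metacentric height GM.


Formula: GM = KB + BM - KG
Step 1 — KM = KB + BM = 4.5 + 5.87 = 10.37 m
Step 2 — GM = KM - KG = 10.37 - 9.97 = 0.4 m

0.4 m


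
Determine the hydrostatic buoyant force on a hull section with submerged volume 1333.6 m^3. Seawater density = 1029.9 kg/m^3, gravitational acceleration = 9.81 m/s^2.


Formula: Fb = rho * g * V
Substituting: Fb = 1029.9 * 9.81 * 1333.6
Intermediate: 1029.9 * 9.81 = 10103.319
Result: Fb = 10103.319 * 1333.6 ≈ 13474000 N (5 s.f.)

13474000 N


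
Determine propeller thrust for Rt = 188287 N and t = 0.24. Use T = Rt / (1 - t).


Formula: T = Rt / (1 - t)
Step 1 — (1 - t) = 1 - 0.24 = 0.76
Step 2 — T = 188287 / 0.76 ≈ 247750 N (5 s.f.)

247750 N


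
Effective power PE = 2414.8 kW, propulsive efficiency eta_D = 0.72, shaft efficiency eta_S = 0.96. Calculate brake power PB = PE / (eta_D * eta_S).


Formula: PB = PE / (eta_D * eta_S)
Step 1 — combined efficiency = eta_D * eta_S = 0.72 * 0.96 = 0.6912
Step 2 — PB = 2414.8 / 0.6912 ≈ 3493.6 kW (5 s.f.)

3493.6 kW


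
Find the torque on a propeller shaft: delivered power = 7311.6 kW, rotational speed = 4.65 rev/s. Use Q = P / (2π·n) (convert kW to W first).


Formula: Q = P_W / (2 * pi * n)
Step 1 — P_W = 7311.6 kW * 1000 = 7311600.0 W
Step 2 — 2 * pi * n = 2 * pi * 4.65 = 29.216812
Step 3 — Q = 7311600.0 / 29.216812 ≈ 250250 N·m (5 s.f.)

250250 N·m


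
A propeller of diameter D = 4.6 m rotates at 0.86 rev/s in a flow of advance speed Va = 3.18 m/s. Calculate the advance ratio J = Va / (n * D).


Formula: J = Va / (n * D)
Step 1 — n * D = 0.86 * 4.6 = 3.956
Step 2 — J = 3.18 / 3.956 ≈ 0.80384 (5 s.f.)

0.80384


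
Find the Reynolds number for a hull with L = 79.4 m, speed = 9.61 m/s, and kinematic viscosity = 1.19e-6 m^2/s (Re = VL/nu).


Formula: Re = V * L / nu
Step 1 — V * L = 9.61 * 79.4 = 763.034 m^2/s
Step 2 — Re = 763.034 / 1.19e-6 = 6.41e+08

6.41e+08


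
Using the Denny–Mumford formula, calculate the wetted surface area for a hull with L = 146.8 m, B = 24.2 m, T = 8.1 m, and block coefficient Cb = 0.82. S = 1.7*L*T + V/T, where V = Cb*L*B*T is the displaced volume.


Formula: S = 1.7*L*T + V/T with V = Cb*L*B*T, i.e. S = L * (1.7*T + Cb*B)
Step 1 — 1.7*T = 1.7 * 8.1 = 13.77 m
Step 2 — Cb*B = 0.82 * 24.2 = 19.844 m
Step 3 — 1.7*T + Cb*B = 13.77 + 19.844 = 33.614 m
Step 4 — S = 146.8 * 33.614 ≈ 4934.5 m^2 (5 s.f.)

4934.5 m^2


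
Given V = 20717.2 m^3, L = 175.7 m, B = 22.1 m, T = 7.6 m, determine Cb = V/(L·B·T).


Formula: Cb = V / (L * B * T)
Step 1 — L * B * T = 175.7 * 22.1 * 7.6 = 29510.572 m^3
Step 2 — Cb = 20717.2 / 29510.572 ≈ 0.70203 (5 s.f.)

0.70203


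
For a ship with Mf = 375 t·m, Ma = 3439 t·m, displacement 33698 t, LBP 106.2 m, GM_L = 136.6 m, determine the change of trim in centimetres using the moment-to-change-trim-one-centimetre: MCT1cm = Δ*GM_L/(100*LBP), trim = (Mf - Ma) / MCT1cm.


Formula: net trimming moment = Mf - Ma; MCT1cm = Δ*GM_L/(100*LBP); trim = net moment / MCT1cm
Step 1 — net trimming moment = 375 - 3439 = -3064 t·m
Step 2 — MCT1cm = 33698 * 136.6 / (100 * 106.2) = 433.4413 t·m/cm
Step 3 — trim = -3064 / 433.4413 ≈ -7.0690 cm (5 s.f.)

-7.0690 cm


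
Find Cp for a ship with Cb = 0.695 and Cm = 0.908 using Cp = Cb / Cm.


Formula: Cp = Cb / Cm
Substituting: Cp = 0.695 / 0.908
Result: Cp ≈ 0.76542 (5 s.f.)

0.76542


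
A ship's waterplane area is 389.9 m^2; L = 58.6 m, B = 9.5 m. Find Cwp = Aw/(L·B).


Formula: Cwp = Aw / (L * B)
Step 1 — L * B = 58.6 * 9.5 = 556.7 m^2
Step 2 — Cwp = 389.9 / 556.7 ≈ 0.70038 (5 s.f.)

0.70038


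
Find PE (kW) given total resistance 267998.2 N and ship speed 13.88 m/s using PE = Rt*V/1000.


Formula: PE = Rt * V / 1000 (kW)
Step 1 — PE (W) = 267998.2 * 13.88 = 3719815.016 W
Step 2 — PE (kW) = 3719815.016 / 1000 ≈ 3719.8 kW (5 s.f.)

3719.8 kW


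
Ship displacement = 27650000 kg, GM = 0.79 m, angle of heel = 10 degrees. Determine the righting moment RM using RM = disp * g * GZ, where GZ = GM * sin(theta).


Formula: GZ = GM * sin(theta); RM = disp * g * GZ
Step 1 — GZ = 0.79 * sin(10°) = 0.79 * 0.173648 = 0.137182 m
Step 2 — RM = 27650000 * 9.81 * 0.137182 ≈ 37210000 N·m (5 s.f.)

37210000 N·m


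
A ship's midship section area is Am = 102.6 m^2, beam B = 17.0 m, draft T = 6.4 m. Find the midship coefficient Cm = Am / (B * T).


Formula: Cm = Am / (B * T)
Step 1 — B * T = 17.0 * 6.4 = 108.8 m^2
Step 2 — Cm = 102.6 / 108.8 ≈ 0.94301 (5 s.f.)

0.94301


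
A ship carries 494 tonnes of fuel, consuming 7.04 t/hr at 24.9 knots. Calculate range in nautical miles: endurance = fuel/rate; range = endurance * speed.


Formula: endurance = fuel / rate; range = endurance * speed
Step 1 — endurance = 494 / 7.04 = 70.1705 hours
Step 2 — range = 70.1705 * 24.9 ≈ 1747.2 nautical miles (5 s.f.)

1747.2 NM


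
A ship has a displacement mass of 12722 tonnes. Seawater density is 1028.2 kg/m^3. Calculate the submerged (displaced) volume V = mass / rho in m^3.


Formula: V = mass / rho
Step 1 — convert tonnes to kg: 12722 t * 1000 = 12722000 kg
Step 2 — V = 12722000 / 1028.2 ≈ 12373 m^3 (5 s.f.)

12373 m^3


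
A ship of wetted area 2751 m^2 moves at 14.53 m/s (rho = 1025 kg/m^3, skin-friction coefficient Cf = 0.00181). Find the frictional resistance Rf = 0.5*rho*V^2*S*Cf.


Formula: Rf = 0.5 * rho * V^2 * S * Cf
Step 1 — V^2 = 14.53^2 = 211.1209
Step 2 — 0.5 * rho * V^2 = 0.5 * 1025 * 211.1209 = 108199.46125
Step 3 — Rf = 108199.46125 * 2751 * 0.00181 ≈ 538760 N (5 s.f.)

538760 N


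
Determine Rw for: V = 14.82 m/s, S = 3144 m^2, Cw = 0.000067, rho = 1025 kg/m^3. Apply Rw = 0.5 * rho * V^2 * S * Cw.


Formula: Rw = 0.5 * rho * V^2 * S * Cw
Step 1 — V^2 = 14.82^2 = 219.6324
Step 2 — 0.5 * rho * V^2 = 0.5 * 1025 * 219.6324 = 112561.605
Step 3 — Rw = 112561.605 * 3144 * 0.000067 ≈ 23711 N (5 s.f.)

23711 N


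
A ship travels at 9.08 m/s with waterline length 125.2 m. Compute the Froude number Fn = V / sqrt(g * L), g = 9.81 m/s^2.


Formula: Fn = V / sqrt(g * L)
Step 1 — g * L = 9.81 * 125.2 = 1228.212
Step 2 — sqrt(g * L) = sqrt(1228.212) = 35.045856
Step 3 — Fn = 9.08 / 35.045856 ≈ 0.25909 (5 s.f.)

0.25909


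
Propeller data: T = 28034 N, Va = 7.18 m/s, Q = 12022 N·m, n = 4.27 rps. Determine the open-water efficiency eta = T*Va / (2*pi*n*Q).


Formula: eta = T * Va / (2 * pi * n * Q)
Step 1 — numerator = T * Va = 28034 * 7.18 = 201284.12
Step 2 — 2 * pi * n = 2 * pi * 4.27 = 26.829201
Step 3 — denominator = 26.829201 * 12022 = 322540.65
Step 4 — eta = 201284.12 / 322540.65 ≈ 0.62406 (5 s.f.)

0.62406


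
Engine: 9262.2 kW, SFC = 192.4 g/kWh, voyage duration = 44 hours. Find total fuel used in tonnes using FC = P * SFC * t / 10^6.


Formula: FC (tonnes) = P * SFC * t / 1,000,000
Step 1 — P * SFC * t = 9262.2 * 192.4 * 44 = 78410080.32 g
Step 2 — FC (tonnes) = 78410080.32 / 1,000,000 ≈ 78.410 tonnes (5 s.f.)

78.410 tonnes


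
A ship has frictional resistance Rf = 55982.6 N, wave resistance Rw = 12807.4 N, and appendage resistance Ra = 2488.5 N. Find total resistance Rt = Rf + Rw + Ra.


Formula: Rt = Rf + Rw + Ra
Substituting: Rt = 55982.6 + 12807.4 + 2488.5
Result: Rt = 71278.5 N

71278.5 N


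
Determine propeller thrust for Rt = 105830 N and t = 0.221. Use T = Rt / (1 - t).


Formula: T = Rt / (1 - t)
Step 1 — (1 - t) = 1 - 0.221 = 0.779
Step 2 — T = 105830 / 0.779 ≈ 135850 N (5 s.f.)

135850 N


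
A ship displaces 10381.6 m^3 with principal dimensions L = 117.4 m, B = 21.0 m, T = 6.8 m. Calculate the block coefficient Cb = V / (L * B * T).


Formula: Cb = V / (L * B * T)
Step 1 — L * B * T = 117.4 * 21.0 * 6.8 = 16764.72 m^3
Step 2 — Cb = 10381.6 / 16764.72 ≈ 0.61925 (5 s.f.)

0.61925


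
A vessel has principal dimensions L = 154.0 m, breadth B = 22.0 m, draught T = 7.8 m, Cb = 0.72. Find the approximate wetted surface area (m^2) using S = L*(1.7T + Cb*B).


Formula: S = 1.7*L*T + V/T with V = Cb*L*B*T, i.e. S = L * (1.7*T + Cb*B)
Step 1 — 1.7*T = 1.7 * 7.8 = 13.26 m
Step 2 — Cb*B = 0.72 * 22.0 = 15.84 m
Step 3 — 1.7*T + Cb*B = 13.26 + 15.84 = 29.1 m
Step 4 — S = 154.0 * 29.1 ≈ 4481.4 m^2 (5 s.f.)

4481.4 m^2


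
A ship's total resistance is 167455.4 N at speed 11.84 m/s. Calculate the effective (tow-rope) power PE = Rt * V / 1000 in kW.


Formula: PE = Rt * V / 1000 (kW)
Step 1 — PE (W) = 167455.4 * 11.84 = 1982671.936 W
Step 2 — PE (kW) = 1982671.936 / 1000 ≈ 1982.7 kW (5 s.f.)

1982.7 kW


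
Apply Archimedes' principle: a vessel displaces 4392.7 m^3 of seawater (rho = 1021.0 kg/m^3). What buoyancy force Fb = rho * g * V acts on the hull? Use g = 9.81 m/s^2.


Formula: Fb = rho * g * V
Substituting: Fb = 1021.0 * 9.81 * 4392.7
Intermediate: 1021.0 * 9.81 = 10016.01
Result: Fb = 10016.01 * 4392.7 ≈ 43997000 N (5 s.f.)

43997000 N


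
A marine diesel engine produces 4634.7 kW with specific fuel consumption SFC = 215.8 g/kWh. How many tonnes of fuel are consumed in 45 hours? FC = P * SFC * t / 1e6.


Formula: FC (tonnes) = P * SFC * t / 1,000,000
Step 1 — P * SFC * t = 4634.7 * 215.8 * 45 = 45007571.7 g
Step 2 — FC (tonnes) = 45007571.7 / 1,000,000 ≈ 45.008 tonnes (5 s.f.)

45.008 tonnes


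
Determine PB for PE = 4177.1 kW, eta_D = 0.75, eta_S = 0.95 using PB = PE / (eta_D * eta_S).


Formula: PB = PE / (eta_D * eta_S)
Step 1 — combined efficiency = eta_D * eta_S = 0.75 * 0.95 = 0.7125
Step 2 — PB = 4177.1 / 0.7125 ≈ 5862.6 kW (5 s.f.)

5862.6 kW


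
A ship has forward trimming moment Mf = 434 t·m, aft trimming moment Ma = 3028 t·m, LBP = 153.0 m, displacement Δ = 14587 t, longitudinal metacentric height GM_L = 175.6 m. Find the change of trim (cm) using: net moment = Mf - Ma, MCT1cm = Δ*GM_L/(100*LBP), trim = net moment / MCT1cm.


Formula: net trimming moment = Mf - Ma; MCT1cm = Δ*GM_L/(100*LBP); trim = net moment / MCT1cm
Step 1 — net trimming moment = 434 - 3028 = -2594 t·m
Step 2 — MCT1cm = 14587 * 175.6 / (100 * 153.0) = 167.4168 t·m/cm
Step 3 — trim = -2594 / 167.4168 ≈ -15.494 cm (5 s.f.)

-15.494 cm


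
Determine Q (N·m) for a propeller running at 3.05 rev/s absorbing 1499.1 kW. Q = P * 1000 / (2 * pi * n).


Formula: Q = P_W / (2 * pi * n)
Step 1 — P_W = 1499.1 kW * 1000 = 1499100.0 W
Step 2 — 2 * pi * n = 2 * pi * 3.05 = 19.163715
Step 3 — Q = 1499100.0 / 19.163715 ≈ 78226 N·m (5 s.f.)

78226 N·m


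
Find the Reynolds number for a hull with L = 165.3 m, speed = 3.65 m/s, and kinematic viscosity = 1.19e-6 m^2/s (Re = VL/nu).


Formula: Re = V * L / nu
Step 1 — V * L = 3.65 * 165.3 = 603.345 m^2/s
Step 2 — Re = 603.345 / 1.19e-6 = 5.07e+08

5.07e+08


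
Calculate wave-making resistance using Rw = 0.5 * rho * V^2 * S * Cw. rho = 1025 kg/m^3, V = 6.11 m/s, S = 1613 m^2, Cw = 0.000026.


Formula: Rw = 0.5 * rho * V^2 * S * Cw
Step 1 — V^2 = 6.11^2 = 37.3321
Step 2 — 0.5 * rho * V^2 = 0.5 * 1025 * 37.3321 = 19132.70125
Step 3 — Rw = 19132.70125 * 1613 * 0.000026 ≈ 802.39 N (5 s.f.)

802.39 N


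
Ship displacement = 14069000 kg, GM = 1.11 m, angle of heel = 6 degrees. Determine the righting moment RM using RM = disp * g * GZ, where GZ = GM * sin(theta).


Formula: GZ = GM * sin(theta); RM = disp * g * GZ
Step 1 — GZ = 1.11 * sin(6°) = 1.11 * 0.104528 = 0.116026 m
Step 2 — RM = 14069000 * 9.81 * 0.116026 ≈ 16014000 N·m (5 s.f.)

16014000 N·m


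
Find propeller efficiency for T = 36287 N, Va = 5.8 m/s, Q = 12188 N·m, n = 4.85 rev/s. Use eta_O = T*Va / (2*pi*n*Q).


Formula: eta = T * Va / (2 * pi * n * Q)
Step 1 — numerator = T * Va = 36287 * 5.8 = 210464.6
Step 2 — 2 * pi * n = 2 * pi * 4.85 = 30.473449
Step 3 — denominator = 30.473449 * 12188 = 371410.4
Step 4 — eta = 210464.6 / 371410.4 ≈ 0.56666 (5 s.f.)

0.56666


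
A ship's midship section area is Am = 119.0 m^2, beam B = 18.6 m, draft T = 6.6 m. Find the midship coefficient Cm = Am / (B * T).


Formula: Cm = Am / (B * T)
Step 1 — B * T = 18.6 * 6.6 = 122.76 m^2
Step 2 — Cm = 119.0 / 122.76 ≈ 0.96937 (5 s.f.)

0.96937


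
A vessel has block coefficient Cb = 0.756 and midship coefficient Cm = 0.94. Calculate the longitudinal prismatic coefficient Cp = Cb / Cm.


Formula: Cp = Cb / Cm
Substituting: Cp = 0.756 / 0.94
Result: Cp ≈ 0.80426 (5 s.f.)

0.80426


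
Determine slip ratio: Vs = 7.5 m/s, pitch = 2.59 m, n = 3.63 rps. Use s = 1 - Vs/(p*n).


Formula: s = 1 - Vs / (p * n)
Step 1 — p * n = 2.59 * 3.63 = 9.4017
Step 2 — Vs / (p*n) = 7.5 / 9.4017 = 0.797728 (6 d.p.)
Step 3 — s = 1 - 0.797728 = 0.202272

0.202272


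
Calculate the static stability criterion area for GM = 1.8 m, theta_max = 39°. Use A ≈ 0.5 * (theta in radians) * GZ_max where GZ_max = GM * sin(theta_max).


Formula: GZ_max = GM * sin(theta); Area = 0.5 * theta_rad * GZ_max
Step 1 — GZ_max = 1.8 * sin(39°) = 1.8 * 0.62932 = 1.132776 m
Step 2 — theta_rad = 39 * pi/180 = 0.680678 rad
Step 3 — Area = 0.5 * 0.680678 * 1.132776 ≈ 0.38553 m·rad (5 s.f.)

0.38553 m·rad


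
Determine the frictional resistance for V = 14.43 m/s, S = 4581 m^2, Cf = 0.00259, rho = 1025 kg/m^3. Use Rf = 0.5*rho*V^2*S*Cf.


Formula: Rf = 0.5 * rho * V^2 * S * Cf
Step 1 — V^2 = 14.43^2 = 208.2249
Step 2 — 0.5 * rho * V^2 = 0.5 * 1025 * 208.2249 = 106715.26125
Step 3 — Rf = 106715.26125 * 4581 * 0.00259 ≈ 1266200 N (5 s.f.)

1266200 N


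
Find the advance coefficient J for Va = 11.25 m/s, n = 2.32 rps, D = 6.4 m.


Formula: J = Va / (n * D)
Step 1 — n * D = 2.32 * 6.4 = 14.848
Step 2 — J = 11.25 / 14.848 ≈ 0.75768 (5 s.f.)

0.75768


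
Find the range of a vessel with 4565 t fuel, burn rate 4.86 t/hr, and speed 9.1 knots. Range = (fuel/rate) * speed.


Formula: endurance = fuel / rate; range = endurance * speed
Step 1 — endurance = 4565 / 4.86 = 939.3004 hours
Step 2 — range = 939.3004 * 9.1 ≈ 8547.6 nautical miles (5 s.f.)

8547.6 NM


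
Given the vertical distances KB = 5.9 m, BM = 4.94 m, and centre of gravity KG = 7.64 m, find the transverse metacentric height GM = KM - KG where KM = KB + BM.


Formula: GM = KB + BM - KG
Step 1 — KM = KB + BM = 5.9 + 4.94 = 10.84 m
Step 2 — GM = KM - KG = 10.84 - 7.64 = 3.2 m

3.2 m


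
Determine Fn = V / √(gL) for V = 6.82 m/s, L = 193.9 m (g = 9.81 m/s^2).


Formula: Fn = V / sqrt(g * L)
Step 1 — g * L = 9.81 * 193.9 = 1902.159
Step 2 — sqrt(g * L) = sqrt(1902.159) = 43.613748
Step 3 — Fn = 6.82 / 43.613748 ≈ 0.15637 (5 s.f.)

0.15637


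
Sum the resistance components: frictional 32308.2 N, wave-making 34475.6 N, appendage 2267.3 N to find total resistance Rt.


Formula: Rt = Rf + Rw + Ra
Substituting: Rt = 32308.2 + 34475.6 + 2267.3
Result: Rt = 69051.1 N

69051.1 N


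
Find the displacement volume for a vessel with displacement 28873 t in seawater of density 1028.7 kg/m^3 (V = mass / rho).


Formula: V = mass / rho
Step 1 — convert tonnes to kg: 28873 t * 1000 = 28873000 kg
Step 2 — V = 28873000 / 1028.7 ≈ 28067 m^3 (5 s.f.)

28067 m^3


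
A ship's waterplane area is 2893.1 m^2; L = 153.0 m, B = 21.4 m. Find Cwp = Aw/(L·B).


Formula: Cwp = Aw / (L * B)
Step 1 — L * B = 153.0 * 21.4 = 3274.2 m^2
Step 2 — Cwp = 2893.1 / 3274.2 ≈ 0.88361 (5 s.f.)

0.88361


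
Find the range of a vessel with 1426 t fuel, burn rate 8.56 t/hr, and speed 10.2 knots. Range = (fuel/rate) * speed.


Formula: endurance = fuel / rate; range = endurance * speed
Step 1 — endurance = 1426 / 8.56 = 166.5888 hours
Step 2 — range = 166.5888 * 10.2 ≈ 1699.2 nautical miles (5 s.f.)

1699.2 NM


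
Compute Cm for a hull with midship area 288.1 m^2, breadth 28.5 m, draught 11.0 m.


Formula: Cm = Am / (B * T)
Step 1 — B * T = 28.5 * 11.0 = 313.5 m^2
Step 2 — Cm = 288.1 / 313.5 ≈ 0.91898 (5 s.f.)

0.91898


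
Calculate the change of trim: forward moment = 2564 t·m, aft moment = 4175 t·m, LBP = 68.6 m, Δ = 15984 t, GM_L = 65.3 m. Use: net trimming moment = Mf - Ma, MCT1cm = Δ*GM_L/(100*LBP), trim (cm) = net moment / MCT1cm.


Formula: net trimming moment = Mf - Ma; MCT1cm = Δ*GM_L/(100*LBP); trim = net moment / MCT1cm
Step 1 — net trimming moment = 2564 - 4175 = -1611 t·m
Step 2 — MCT1cm = 15984 * 65.3 / (100 * 68.6) = 152.1509 t·m/cm
Step 3 — trim = -1611 / 152.1509 ≈ -10.588 cm (5 s.f.)

-10.588 cm


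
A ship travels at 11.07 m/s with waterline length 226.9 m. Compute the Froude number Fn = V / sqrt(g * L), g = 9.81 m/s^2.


Formula: Fn = V / sqrt(g * L)
Step 1 — g * L = 9.81 * 226.9 = 2225.889
Step 2 — sqrt(g * L) = sqrt(2225.889) = 47.179328
Step 3 — Fn = 11.07 / 47.179328 ≈ 0.23464 (5 s.f.)

0.23464


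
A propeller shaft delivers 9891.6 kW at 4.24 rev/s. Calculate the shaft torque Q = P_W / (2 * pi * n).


Formula: Q = P_W / (2 * pi * n)
Step 1 — P_W = 9891.6 kW * 1000 = 9891600.0 W
Step 2 — 2 * pi * n = 2 * pi * 4.24 = 26.640706
Step 3 — Q = 9891600.0 / 26.640706 ≈ 371300 N·m (5 s.f.)

371300 N·m


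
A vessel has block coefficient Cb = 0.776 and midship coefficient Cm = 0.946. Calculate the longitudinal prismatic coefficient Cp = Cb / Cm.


Formula: Cp = Cb / Cm
Substituting: Cp = 0.776 / 0.946
Result: Cp ≈ 0.82030 (5 s.f.)

0.82030


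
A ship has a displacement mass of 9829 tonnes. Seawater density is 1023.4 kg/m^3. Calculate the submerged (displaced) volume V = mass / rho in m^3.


Formula: V = mass / rho
Step 1 — convert tonnes to kg: 9829 t * 1000 = 9829000 kg
Step 2 — V = 9829000 / 1023.4 ≈ 9604.3 m^3 (5 s.f.)

9604.3 m^3


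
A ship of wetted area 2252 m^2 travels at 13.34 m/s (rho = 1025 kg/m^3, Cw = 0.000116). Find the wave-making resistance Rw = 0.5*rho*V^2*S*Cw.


Formula: Rw = 0.5 * rho * V^2 * S * Cw
Step 1 — V^2 = 13.34^2 = 177.9556
Step 2 — 0.5 * rho * V^2 = 0.5 * 1025 * 177.9556 = 91202.245
Step 3 — Rw = 91202.245 * 2252 * 0.000116 ≈ 23825 N (5 s.f.)

23825 N


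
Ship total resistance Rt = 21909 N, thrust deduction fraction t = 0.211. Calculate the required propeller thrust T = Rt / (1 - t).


Formula: T = Rt / (1 - t)
Step 1 — (1 - t) = 1 - 0.211 = 0.789
Step 2 — T = 21909 / 0.789 ≈ 27768 N (5 s.f.)

27768 N


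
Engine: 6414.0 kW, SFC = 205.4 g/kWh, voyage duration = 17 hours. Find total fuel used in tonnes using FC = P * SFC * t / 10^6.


Formula: FC (tonnes) = P * SFC * t / 1,000,000
Step 1 — P * SFC * t = 6414.0 * 205.4 * 17 = 22396405.2 g
Step 2 — FC (tonnes) = 22396405.2 / 1,000,000 ≈ 22.396 tonnes (5 s.f.)

22.396 tonnes


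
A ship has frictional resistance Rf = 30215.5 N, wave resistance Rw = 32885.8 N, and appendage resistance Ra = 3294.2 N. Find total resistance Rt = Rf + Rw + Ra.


Formula: Rt = Rf + Rw + Ra
Substituting: Rt = 30215.5 + 32885.8 + 3294.2
Result: Rt = 66395.5 N

66395.5 N
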